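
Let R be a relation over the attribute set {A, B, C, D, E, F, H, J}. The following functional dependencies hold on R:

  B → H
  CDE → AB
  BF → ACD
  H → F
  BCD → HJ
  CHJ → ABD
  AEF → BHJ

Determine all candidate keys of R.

Attribute E never appears on the right-hand side of any dependency, so E must belong to every candidate key.
{E}⁺ = {E}, which is not all of the schema, so we must add further attributes.
{B, E}⁺: B→H adds H; H→F adds F; BF→ACD adds A, C, D; BCD→HJ adds J → {A, B, C, D, E, F, H, J}. Minimal: {E}⁺ = {E}; {B}⁺ = {A, B, C, D, F, H, J} — none reach the full schema.
{A, E, F}⁺: AEF→BHJ adds B, H, J; BF→ACD adds C, D → {A, B, C, D, E, F, H, J}. Minimal: {E, F}⁺ = {E, F}; {A, F}⁺ = {A, F}; {A, E}⁺ = {A, E} — none reach the full schema.
{A, E, H}⁺: H→F adds F; AEF→BHJ adds B, J; BF→ACD adds C, D → {A, B, C, D, E, F, H, J}. Minimal: {E, H}⁺ = {E, F, H}; {A, H}⁺ = {A, F, H}; {A, E}⁺ = {A, E} — none reach the full schema.
{C, D, E}⁺: CDE→AB adds A, B; BCD→HJ adds H, J; H→F adds F → {A, B, C, D, E, F, H, J}. Minimal: {D, E}⁺ = {D, E}; {C, E}⁺ = {C, E}; {C, D}⁺ = {C, D} — none reach the full schema.
{C, E, H, J}⁺: H→F adds F; CHJ→ABD adds A, B, D → {A, B, C, D, E, F, H, J}. Minimal: {E, H, J}⁺ = {E, F, H, J}; {C, H, J}⁺ = {A, B, C, D, F, H, J}; {C, E, J}⁺ = {C, E, J}; … — none reach the full schema.
Any other superkey contains one of these as a subset, so there are no further candidate keys.

{B, E}, {A, E, F}, {A, E, H}, {C, D, E}, {C, E, H, J}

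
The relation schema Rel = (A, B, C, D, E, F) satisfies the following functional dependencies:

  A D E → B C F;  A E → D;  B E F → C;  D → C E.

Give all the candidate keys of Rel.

{A, D}; {A, E}

Attribute A never appears on the right-hand side of any dependency, so A must belong to every candidate key.
{A}⁺ = {A}, which is not all of the schema, so we must add further attributes.
{A, D}⁺: D→CE adds C, E; ADE→BCF adds B, F → {A, B, C, D, E, F}. Minimal: {D}⁺ = {C, D, E}; {A}⁺ = {A} — none reach the full schema.
{A, E}⁺: AE→D adds D; D→CE adds C; ADE→BCF adds B, F → {A, B, C, D, E, F}. Minimal: {E}⁺ = {E}; {A}⁺ = {A} — none reach the full schema.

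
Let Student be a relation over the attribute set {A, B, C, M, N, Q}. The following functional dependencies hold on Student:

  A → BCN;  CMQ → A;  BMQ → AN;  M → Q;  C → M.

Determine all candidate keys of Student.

(A), (C), (B, M)

{A}⁺: A→BCN adds B, C, N; C→M adds M; M→Q adds Q → {A, B, C, M, N, Q}.
{C}⁺: C→M adds M; M→Q adds Q; CMQ→A adds A; A→BCN adds B, N → {A, B, C, M, N, Q}.
{B, M}⁺: M→Q adds Q; BMQ→AN adds A, N; A→BCN adds C → {A, B, C, M, N, Q}. Minimal: {M}⁺ = {M, Q}; {B}⁺ = {B} — none reach the full schema.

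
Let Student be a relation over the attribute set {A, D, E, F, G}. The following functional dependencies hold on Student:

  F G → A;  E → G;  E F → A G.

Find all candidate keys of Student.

{D, E, F}

Attributes D, E, F never appear on any right-hand side, so every candidate key must contain {D, E, F}.
{D, E, F}⁺ = {A, D, E, F, G}, which is all of the schema, so {D, E, F} is the only candidate key.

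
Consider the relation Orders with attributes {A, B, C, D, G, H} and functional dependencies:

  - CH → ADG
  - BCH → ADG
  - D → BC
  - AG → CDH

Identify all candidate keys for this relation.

{A, G}, {C, H}, {D, H}

{A, G}⁺: AG→CDH adds C, D, H; D→BC adds B → {A, B, C, D, G, H}.
{C, H}⁺: CH→ADG adds A, D, G; D→BC adds B → {A, B, C, D, G, H}.
{D, H}⁺: D→BC adds B, C; CH→ADG adds A, G → {A, B, C, D, G, H}.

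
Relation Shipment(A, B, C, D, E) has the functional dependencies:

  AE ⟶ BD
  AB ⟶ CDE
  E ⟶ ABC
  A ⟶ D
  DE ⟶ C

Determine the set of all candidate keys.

{E}⁺: E→ABC adds A, B, C; A→D adds D → {A, B, C, D, E}.
{A, B}⁺: AB→CDE adds C, D, E → {A, B, C, D, E}. Minimal: {B}⁺ = {B}; {A}⁺ = {A, D} — none reach the full schema.

{E}, {A, B}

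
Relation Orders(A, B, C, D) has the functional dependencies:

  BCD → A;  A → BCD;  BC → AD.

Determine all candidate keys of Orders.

{A}, {B, C}

{A}⁺: A→BCD adds B, C, D → {A, B, C, D}.
{B, C}⁺: BC→AD adds A, D → {A, B, C, D}. Minimal: {C}⁺ = {C}; {B}⁺ = {B} — none reach the full schema.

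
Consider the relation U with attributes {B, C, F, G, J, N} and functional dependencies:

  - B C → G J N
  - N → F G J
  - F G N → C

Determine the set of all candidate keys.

{B, C}, {B, N}

Attribute B never appears on the right-hand side of any dependency, so B must belong to every candidate key.
{B}⁺ = {B}, which is not all of the schema, so we must add further attributes.
{B, C}⁺: BC→GJN adds G, J, N; N→FGJ adds F → {B, C, F, G, J, N}. Minimal: {C}⁺ = {C}; {B}⁺ = {B} — none reach the full schema.
{B, N}⁺: N→FGJ adds F, G, J; FGN→C adds C → {B, C, F, G, J, N}. Minimal: {N}⁺ = {C, F, G, J, N}; {B}⁺ = {B} — none reach the full schema.
Any other superkey contains one of these as a subset, so there are no further candidate keys.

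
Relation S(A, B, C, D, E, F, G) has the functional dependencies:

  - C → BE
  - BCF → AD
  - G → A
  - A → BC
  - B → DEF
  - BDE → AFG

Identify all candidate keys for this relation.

{A}, {B}, {C}, {G}

{A}⁺: A→BC adds B, C; B→DEF adds D, E, F; BDE→AFG adds G → {A, B, C, D, E, F, G}.
{B}⁺: B→DEF adds D, E, F; BDE→AFG adds A, G; A→BC adds C → {A, B, C, D, E, F, G}.
{C}⁺: C→BE adds B, E; B→DEF adds D, F; BDE→AFG adds A, G → {A, B, C, D, E, F, G}.
{G}⁺: G→A adds A; A→BC adds B, C; B→DEF adds D, E, F → {A, B, C, D, E, F, G}.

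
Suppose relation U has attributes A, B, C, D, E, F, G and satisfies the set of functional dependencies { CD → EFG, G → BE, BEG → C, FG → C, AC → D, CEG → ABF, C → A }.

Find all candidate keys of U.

{C}; {G}

{C}⁺: C→A adds A; AC→D adds D; CD→EFG adds E, F, G; G→BE adds B → {A, B, C, D, E, F, G}.
{G}⁺: G→BE adds B, E; BEG→C adds C; CEG→ABF adds A, F; AC→D adds D → {A, B, C, D, E, F, G}.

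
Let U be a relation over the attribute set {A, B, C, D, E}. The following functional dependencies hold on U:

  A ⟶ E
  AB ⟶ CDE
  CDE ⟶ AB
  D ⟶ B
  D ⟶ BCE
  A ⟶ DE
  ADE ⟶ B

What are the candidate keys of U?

{A}⁺: A→E adds E; A→DE adds D; ADE→B adds B; AB→CDE adds C → {A, B, C, D, E}.
{D}⁺: D→B adds B; D→BCE adds C, E; CDE→AB adds A → {A, B, C, D, E}.
Any other superkey contains one of these as a subset, so there are no further candidate keys.

{A}; {D}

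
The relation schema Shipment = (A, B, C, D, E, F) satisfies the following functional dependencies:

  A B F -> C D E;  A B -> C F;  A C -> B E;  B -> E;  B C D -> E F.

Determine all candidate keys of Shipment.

Attribute A never appears on the right-hand side of any dependency, so A must belong to every candidate key.
{A}⁺ = {A}, which is not all of the schema, so we must add further attributes.
{A, B}⁺: AB→CF adds C, F; AC→BE adds E; ABF→CDE adds D → {A, B, C, D, E, F}. Minimal: {B}⁺ = {B, E}; {A}⁺ = {A} — none reach the full schema.
{A, C}⁺: AC→BE adds B, E; AB→CF adds F; ABF→CDE adds D → {A, B, C, D, E, F}. Minimal: {C}⁺ = {C}; {A}⁺ = {A} — none reach the full schema.

(A, B), (A, C)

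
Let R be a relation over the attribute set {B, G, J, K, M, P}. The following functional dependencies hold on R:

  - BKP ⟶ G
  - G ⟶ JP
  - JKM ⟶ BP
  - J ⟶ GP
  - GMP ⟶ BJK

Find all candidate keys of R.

{G, M}, {J, M}, {B, K, M, P}

{G, M}⁺: G→JP adds J, P; GMP→BJK adds B, K → {B, G, J, K, M, P}. Minimal: {M}⁺ = {M}; {G}⁺ = {G, J, P} — none reach the full schema.
{J, M}⁺: J→GP adds G, P; GMP→BJK adds B, K → {B, G, J, K, M, P}. Minimal: {M}⁺ = {M}; {J}⁺ = {G, J, P} — none reach the full schema.
{B, K, M, P}⁺: BKP→G adds G; G→JP adds J → {B, G, J, K, M, P}. Minimal: {K, M, P}⁺ = {K, M, P}; {B, M, P}⁺ = {B, M, P}; {B, K, P}⁺ = {B, G, J, K, P}; … — none reach the full schema.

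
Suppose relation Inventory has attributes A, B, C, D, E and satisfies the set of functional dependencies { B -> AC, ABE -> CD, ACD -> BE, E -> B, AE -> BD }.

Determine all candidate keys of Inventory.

{E}, {B, D}, {A, C, D}

{E}⁺: E→B adds B; B→AC adds A, C; ABE→CD adds D → {A, B, C, D, E}.
{B, D}⁺: B→AC adds A, C; ACD→BE adds E → {A, B, C, D, E}.
{A, C, D}⁺: ACD→BE adds B, E → {A, B, C, D, E}.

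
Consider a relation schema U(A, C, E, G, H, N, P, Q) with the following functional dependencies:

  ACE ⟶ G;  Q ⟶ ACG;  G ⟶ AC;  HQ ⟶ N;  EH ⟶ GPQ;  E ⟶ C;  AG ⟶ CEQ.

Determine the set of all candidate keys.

Attribute H never appears on the right-hand side of any dependency, so H must belong to every candidate key.
{H}⁺ = {H}, which is not all of the schema, so we must add further attributes.
{E, H}⁺: EH→GPQ adds G, P, Q; E→C adds C; Q→ACG adds A; HQ→N adds N → {A, C, E, G, H, N, P, Q}. Minimal: {H}⁺ = {H}; {E}⁺ = {C, E} — none reach the full schema.
{G, H}⁺: G→AC adds A, C; AG→CEQ adds E, Q; HQ→N adds N; EH→GPQ adds P → {A, C, E, G, H, N, P, Q}. Minimal: {H}⁺ = {H}; {G}⁺ = {A, C, E, G, Q} — none reach the full schema.
{H, Q}⁺: Q→ACG adds A, C, G; HQ→N adds N; AG→CEQ adds E; EH→GPQ adds P → {A, C, E, G, H, N, P, Q}. Minimal: {Q}⁺ = {A, C, E, G, Q}; {H}⁺ = {H} — none reach the full schema.
Any other superkey contains one of these as a subset, so there are no further candidate keys.

{E, H}, {G, H}, {H, Q}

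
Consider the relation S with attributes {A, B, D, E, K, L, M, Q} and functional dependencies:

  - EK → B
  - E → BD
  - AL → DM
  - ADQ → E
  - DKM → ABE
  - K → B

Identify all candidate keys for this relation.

{A, K, L, Q}, {D, K, L, M, Q}, {E, K, L, M, Q}

{A, K, L, Q}⁺: AL→DM adds D, M; ADQ→E adds E; DKM→ABE adds B → {A, B, D, E, K, L, M, Q}. Minimal: {K, L, Q}⁺ = {B, K, L, Q}; {A, L, Q}⁺ = {A, B, D, E, L, M, Q}; {A, K, Q}⁺ = {A, B, K, Q}; … — none reach the full schema.
{D, K, L, M, Q}⁺: DKM→ABE adds A, B, E → {A, B, D, E, K, L, M, Q}. Minimal: {K, L, M, Q}⁺ = {B, K, L, M, Q}; {D, L, M, Q}⁺ = {D, L, M, Q}; {D, K, M, Q}⁺ = {A, B, D, E, K, M, Q}; … — none reach the full schema.
{E, K, L, M, Q}⁺: EK→B adds B; E→BD adds D; DKM→ABE adds A → {A, B, D, E, K, L, M, Q}. Minimal: {K, L, M, Q}⁺ = {B, K, L, M, Q}; {E, L, M, Q}⁺ = {B, D, E, L, M, Q}; {E, K, M, Q}⁺ = {A, B, D, E, K, M, Q}; … — none reach the full schema.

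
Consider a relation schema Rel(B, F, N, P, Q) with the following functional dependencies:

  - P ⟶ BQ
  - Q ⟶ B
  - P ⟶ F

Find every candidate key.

{N, P}

Attributes N, P never appear on any right-hand side, so every candidate key must contain {N, P}.
{N, P}⁺ = {B, F, N, P, Q}, which is all of the schema, so {N, P} is the only candidate key.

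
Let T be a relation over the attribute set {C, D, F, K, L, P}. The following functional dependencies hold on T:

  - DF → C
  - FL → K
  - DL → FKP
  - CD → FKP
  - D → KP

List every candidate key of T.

{D, L}

{D, L}⁺: DL→FKP adds F, K, P; DF→C adds C → {C, D, F, K, L, P}. Minimal: {L}⁺ = {L}; {D}⁺ = {D, K, P} — none reach the full schema.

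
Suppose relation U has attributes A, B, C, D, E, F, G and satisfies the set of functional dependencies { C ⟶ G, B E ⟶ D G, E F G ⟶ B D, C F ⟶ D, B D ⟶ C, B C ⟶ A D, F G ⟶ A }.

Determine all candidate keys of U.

Attributes E, F never appear on any right-hand side, so every candidate key must contain {E, F}.
{E, F}⁺ = {E, F}, which is not all of the schema, so we must add further attributes.
{B, E, F}⁺: BE→DG adds D, G; BD→C adds C; BC→AD adds A → {A, B, C, D, E, F, G}. Minimal: {E, F}⁺ = {E, F}; {B, F}⁺ = {B, F}; {B, E}⁺ = {A, B, C, D, E, G} — none reach the full schema.
{C, E, F}⁺: C→G adds G; EFG→BD adds B, D; BC→AD adds A → {A, B, C, D, E, F, G}. Minimal: {E, F}⁺ = {E, F}; {C, F}⁺ = {A, C, D, F, G}; {C, E}⁺ = {C, E, G} — none reach the full schema.
{E, F, G}⁺: EFG→BD adds B, D; BD→C adds C; BC→AD adds A → {A, B, C, D, E, F, G}. Minimal: {F, G}⁺ = {A, F, G}; {E, G}⁺ = {E, G}; {E, F}⁺ = {E, F} — none reach the full schema.

{B, E, F}; {C, E, F}; {E, F, G}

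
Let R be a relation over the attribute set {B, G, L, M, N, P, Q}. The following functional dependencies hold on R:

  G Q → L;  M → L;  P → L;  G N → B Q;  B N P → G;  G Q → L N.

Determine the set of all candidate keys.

Attributes M, P never appear on any right-hand side, so every candidate key must contain {M, P}.
{M, P}⁺ = {L, M, P}, which is not all of the schema, so we must add further attributes.
{B, M, N, P}⁺: M→L adds L; BNP→G adds G; GN→BQ adds Q → {B, G, L, M, N, P, Q}. Minimal: {M, N, P}⁺ = {L, M, N, P}; {B, N, P}⁺ = {B, G, L, N, P, Q}; {B, M, P}⁺ = {B, L, M, P}; … — none reach the full schema.
{G, M, N, P}⁺: M→L adds L; GN→BQ adds B, Q → {B, G, L, M, N, P, Q}. Minimal: {M, N, P}⁺ = {L, M, N, P}; {G, N, P}⁺ = {B, G, L, N, P, Q}; {G, M, P}⁺ = {G, L, M, P}; … — none reach the full schema.
{G, M, P, Q}⁺: GQ→L adds L; GQ→LN adds N; GN→BQ adds B → {B, G, L, M, N, P, Q}. Minimal: {M, P, Q}⁺ = {L, M, P, Q}; {G, P, Q}⁺ = {B, G, L, N, P, Q}; {G, M, Q}⁺ = {B, G, L, M, N, Q}; … — none reach the full schema.

BMNP; GMNP; GMPQ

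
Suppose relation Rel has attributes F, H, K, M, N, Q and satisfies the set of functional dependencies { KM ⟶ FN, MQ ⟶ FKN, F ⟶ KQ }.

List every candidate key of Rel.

Attributes H, M never appear on any right-hand side, so every candidate key must contain {H, M}.
{H, M}⁺ = {H, M}, which is not all of the schema, so we must add further attributes.
{F, H, M}⁺: F→KQ adds K, Q; KM→FN adds N → {F, H, K, M, N, Q}.
{H, K, M}⁺: KM→FN adds F, N; F→KQ adds Q → {F, H, K, M, N, Q}.
{H, M, Q}⁺: MQ→FKN adds F, K, N → {F, H, K, M, N, Q}.
Any other superkey contains one of these as a subset, so there are no further candidate keys.

(F, H, M), (H, K, M), (H, M, Q)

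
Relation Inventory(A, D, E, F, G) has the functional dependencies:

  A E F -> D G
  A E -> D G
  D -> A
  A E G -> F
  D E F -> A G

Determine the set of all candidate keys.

Attribute E never appears on the right-hand side of any dependency, so E must belong to every candidate key.
{E}⁺ = {E}, which is not all of the schema, so we must add further attributes.
{A, E}⁺: AE→DG adds D, G; AEG→F adds F → {A, D, E, F, G}.
{D, E}⁺: D→A adds A; AE→DG adds G; AEG→F adds F → {A, D, E, F, G}.
Any other superkey contains one of these as a subset, so there are no further candidate keys.

AE, DE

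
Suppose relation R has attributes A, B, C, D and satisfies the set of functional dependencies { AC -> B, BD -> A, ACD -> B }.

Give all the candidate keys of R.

{A, C, D}, {B, C, D}

{A, C, D}⁺: AC→B adds B → {A, B, C, D}. Minimal: {C, D}⁺ = {C, D}; {A, D}⁺ = {A, D}; {A, C}⁺ = {A, B, C} — none reach the full schema.
{B, C, D}⁺: BD→A adds A → {A, B, C, D}. Minimal: {C, D}⁺ = {C, D}; {B, D}⁺ = {A, B, D}; {B, C}⁺ = {B, C} — none reach the full schema.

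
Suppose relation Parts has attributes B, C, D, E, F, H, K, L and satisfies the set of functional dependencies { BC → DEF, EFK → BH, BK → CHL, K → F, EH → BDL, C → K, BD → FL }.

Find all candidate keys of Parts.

{B, C}⁺: BC→DEF adds D, E, F; C→K adds K; BD→FL adds L; EFK→BH adds H → {B, C, D, E, F, H, K, L}. Minimal: {C}⁺ = {C, F, K}; {B}⁺ = {B} — none reach the full schema.
{B, K}⁺: BK→CHL adds C, H, L; K→F adds F; BC→DEF adds D, E → {B, C, D, E, F, H, K, L}. Minimal: {K}⁺ = {F, K}; {B}⁺ = {B} — none reach the full schema.
{C, E}⁺: C→K adds K; K→F adds F; EFK→BH adds B, H; BK→CHL adds L; EH→BDL adds D → {B, C, D, E, F, H, K, L}. Minimal: {E}⁺ = {E}; {C}⁺ = {C, F, K} — none reach the full schema.
{E, K}⁺: K→F adds F; EFK→BH adds B, H; BK→CHL adds C, L; EH→BDL adds D → {B, C, D, E, F, H, K, L}. Minimal: {K}⁺ = {F, K}; {E}⁺ = {E} — none reach the full schema.
Any other superkey contains one of these as a subset, so there are no further candidate keys.

(B, C), (B, K), (C, E), (E, K)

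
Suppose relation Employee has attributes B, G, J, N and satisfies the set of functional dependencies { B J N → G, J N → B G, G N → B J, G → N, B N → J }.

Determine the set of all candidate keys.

{G}, {B, N}, {J, N}

{G}⁺: G→N adds N; GN→BJ adds B, J → {B, G, J, N}.
{B, N}⁺: BN→J adds J; BJN→G adds G → {B, G, J, N}. Minimal: {N}⁺ = {N}; {B}⁺ = {B} — none reach the full schema.
{J, N}⁺: JN→BG adds B, G → {B, G, J, N}. Minimal: {N}⁺ = {N}; {J}⁺ = {J} — none reach the full schema.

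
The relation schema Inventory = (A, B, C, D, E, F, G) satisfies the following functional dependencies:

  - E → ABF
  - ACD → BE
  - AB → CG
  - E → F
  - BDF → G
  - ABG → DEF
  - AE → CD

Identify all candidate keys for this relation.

{E}⁺: E→ABF adds A, B, F; AB→CG adds C, G; ABG→DEF adds D → {A, B, C, D, E, F, G}.
{A, B}⁺: AB→CG adds C, G; ABG→DEF adds D, E, F → {A, B, C, D, E, F, G}. Minimal: {B}⁺ = {B}; {A}⁺ = {A} — none reach the full schema.
{A, C, D}⁺: ACD→BE adds B, E; AB→CG adds G; E→F adds F → {A, B, C, D, E, F, G}. Minimal: {C, D}⁺ = {C, D}; {A, D}⁺ = {A, D}; {A, C}⁺ = {A, C} — none reach the full schema.

E, AB, ACD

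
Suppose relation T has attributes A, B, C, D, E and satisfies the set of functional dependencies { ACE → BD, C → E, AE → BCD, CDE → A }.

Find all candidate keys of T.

{A, C}, {A, E}, {C, D}

{A, C}⁺: C→E adds E; AE→BCD adds B, D → {A, B, C, D, E}. Minimal: {C}⁺ = {C, E}; {A}⁺ = {A} — none reach the full schema.
{A, E}⁺: AE→BCD adds B, C, D → {A, B, C, D, E}. Minimal: {E}⁺ = {E}; {A}⁺ = {A} — none reach the full schema.
{C, D}⁺: C→E adds E; CDE→A adds A; ACE→BD adds B → {A, B, C, D, E}. Minimal: {D}⁺ = {D}; {C}⁺ = {C, E} — none reach the full schema.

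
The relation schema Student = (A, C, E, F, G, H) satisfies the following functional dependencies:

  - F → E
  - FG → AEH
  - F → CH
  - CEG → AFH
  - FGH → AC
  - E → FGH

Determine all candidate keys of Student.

{E}, {F}

{E}⁺: E→FGH adds F, G, H; FG→AEH adds A; F→CH adds C → {A, C, E, F, G, H}.
{F}⁺: F→E adds E; F→CH adds C, H; E→FGH adds G; FG→AEH adds A → {A, C, E, F, G, H}.
Any other superkey contains one of these as a subset, so there are no further candidate keys.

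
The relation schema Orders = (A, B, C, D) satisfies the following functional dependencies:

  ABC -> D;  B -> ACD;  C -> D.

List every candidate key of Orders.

Attribute B never appears on the right-hand side of any dependency, so B must belong to every candidate key.
{B}⁺ = {A, B, C, D}, which is all of the schema, so {B} is the only candidate key.

{B}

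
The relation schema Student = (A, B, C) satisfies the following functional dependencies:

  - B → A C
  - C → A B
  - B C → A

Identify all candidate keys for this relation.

{B}⁺: B→AC adds A, C → {A, B, C}.
{C}⁺: C→AB adds A, B → {A, B, C}.
Any other superkey contains one of these as a subset, so there are no further candidate keys.

(B), (C)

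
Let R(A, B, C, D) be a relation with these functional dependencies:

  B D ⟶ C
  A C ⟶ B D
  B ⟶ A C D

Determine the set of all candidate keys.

(B), (A, C)

{B}⁺: B→ACD adds A, C, D → {A, B, C, D}.
{A, C}⁺: AC→BD adds B, D → {A, B, C, D}. Minimal: {C}⁺ = {C}; {A}⁺ = {A} — none reach the full schema.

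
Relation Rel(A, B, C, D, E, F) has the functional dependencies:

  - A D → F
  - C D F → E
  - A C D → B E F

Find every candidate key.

{A, C, D}

Attributes A, C, D never appear on any right-hand side, so every candidate key must contain {A, C, D}.
{A, C, D}⁺ = {A, B, C, D, E, F}, which is all of the schema, so {A, C, D} is the only candidate key.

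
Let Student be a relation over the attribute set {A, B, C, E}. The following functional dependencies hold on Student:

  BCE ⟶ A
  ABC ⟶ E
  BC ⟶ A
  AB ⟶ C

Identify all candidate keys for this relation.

AB; BC

Attribute B never appears on the right-hand side of any dependency, so B must belong to every candidate key.
{B}⁺ = {B}, which is not all of the schema, so we must add further attributes.
{A, B}⁺: AB→C adds C; ABC→E adds E → {A, B, C, E}.
{B, C}⁺: BC→A adds A; ABC→E adds E → {A, B, C, E}.
Any other superkey contains one of these as a subset, so there are no further candidate keys.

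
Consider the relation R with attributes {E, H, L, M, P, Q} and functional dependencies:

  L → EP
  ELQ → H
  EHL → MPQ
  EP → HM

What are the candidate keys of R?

(L)

Attribute L never appears on the right-hand side of any dependency, so L must belong to every candidate key.
{L}⁺ = {E, H, L, M, P, Q}, which is all of the schema, so {L} is the only candidate key.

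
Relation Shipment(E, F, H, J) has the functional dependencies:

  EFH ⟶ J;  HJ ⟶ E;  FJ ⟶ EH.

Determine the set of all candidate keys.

Attribute F never appears on the right-hand side of any dependency, so F must belong to every candidate key.
{F}⁺ = {F}, which is not all of the schema, so we must add further attributes.
{F, J}⁺: FJ→EH adds E, H → {E, F, H, J}. Minimal: {J}⁺ = {J}; {F}⁺ = {F} — none reach the full schema.
{E, F, H}⁺: EFH→J adds J → {E, F, H, J}. Minimal: {F, H}⁺ = {F, H}; {E, H}⁺ = {E, H}; {E, F}⁺ = {E, F} — none reach the full schema.
Any other superkey contains one of these as a subset, so there are no further candidate keys.

FJ; EFH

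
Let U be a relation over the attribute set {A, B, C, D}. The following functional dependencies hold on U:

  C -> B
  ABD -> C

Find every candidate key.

Attributes A, D never appear on any right-hand side, so every candidate key must contain {A, D}.
{A, D}⁺ = {A, D}, which is not all of the schema, so we must add further attributes.
{A, B, D}⁺: ABD→C adds C → {A, B, C, D}. Minimal: {B, D}⁺ = {B, D}; {A, D}⁺ = {A, D}; {A, B}⁺ = {A, B} — none reach the full schema.
{A, C, D}⁺: C→B adds B → {A, B, C, D}. Minimal: {C, D}⁺ = {B, C, D}; {A, D}⁺ = {A, D}; {A, C}⁺ = {A, B, C} — none reach the full schema.

{A, B, D}, {A, C, D}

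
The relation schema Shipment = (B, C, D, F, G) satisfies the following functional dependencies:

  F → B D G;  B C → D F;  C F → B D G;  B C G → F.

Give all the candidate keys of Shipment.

Attribute C never appears on the right-hand side of any dependency, so C must belong to every candidate key.
{C}⁺ = {C}, which is not all of the schema, so we must add further attributes.
{B, C}⁺: BC→DF adds D, F; CF→BDG adds G → {B, C, D, F, G}. Minimal: {C}⁺ = {C}; {B}⁺ = {B} — none reach the full schema.
{C, F}⁺: F→BDG adds B, D, G → {B, C, D, F, G}. Minimal: {F}⁺ = {B, D, F, G}; {C}⁺ = {C} — none reach the full schema.

(B, C), (C, F)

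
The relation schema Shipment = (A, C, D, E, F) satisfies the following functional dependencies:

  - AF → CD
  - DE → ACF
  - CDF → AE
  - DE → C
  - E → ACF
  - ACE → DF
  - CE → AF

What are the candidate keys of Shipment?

{E}; {A, F}; {C, D, F}

{E}⁺: E→ACF adds A, C, F; ACE→DF adds D → {A, C, D, E, F}.
{A, F}⁺: AF→CD adds C, D; CDF→AE adds E → {A, C, D, E, F}. Minimal: {F}⁺ = {F}; {A}⁺ = {A} — none reach the full schema.
{C, D, F}⁺: CDF→AE adds A, E → {A, C, D, E, F}. Minimal: {D, F}⁺ = {D, F}; {C, F}⁺ = {C, F}; {C, D}⁺ = {C, D} — none reach the full schema.
Any other superkey contains one of these as a subset, so there are no further candidate keys.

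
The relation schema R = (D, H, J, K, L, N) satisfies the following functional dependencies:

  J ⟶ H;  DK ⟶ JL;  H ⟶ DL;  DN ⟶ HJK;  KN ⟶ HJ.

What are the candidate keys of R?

{D, N}, {H, N}, {J, N}, {K, N}

Attribute N never appears on the right-hand side of any dependency, so N must belong to every candidate key.
{N}⁺ = {N}, which is not all of the schema, so we must add further attributes.
{D, N}⁺: DN→HJK adds H, J, K; DK→JL adds L → {D, H, J, K, L, N}.
{H, N}⁺: H→DL adds D, L; DN→HJK adds J, K → {D, H, J, K, L, N}.
{J, N}⁺: J→H adds H; H→DL adds D, L; DN→HJK adds K → {D, H, J, K, L, N}.
{K, N}⁺: KN→HJ adds H, J; H→DL adds D, L → {D, H, J, K, L, N}.
Any other superkey contains one of these as a subset, so there are no further candidate keys.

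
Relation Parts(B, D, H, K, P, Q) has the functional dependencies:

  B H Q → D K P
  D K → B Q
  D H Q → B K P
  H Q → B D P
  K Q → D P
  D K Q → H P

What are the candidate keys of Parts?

{D, K}⁺: DK→BQ adds B, Q; KQ→DP adds P; DKQ→HP adds H → {B, D, H, K, P, Q}. Minimal: {K}⁺ = {K}; {D}⁺ = {D} — none reach the full schema.
{H, Q}⁺: HQ→BDP adds B, D, P; BHQ→DKP adds K → {B, D, H, K, P, Q}. Minimal: {Q}⁺ = {Q}; {H}⁺ = {H} — none reach the full schema.
{K, Q}⁺: KQ→DP adds D, P; DKQ→HP adds H; DK→BQ adds B → {B, D, H, K, P, Q}. Minimal: {Q}⁺ = {Q}; {K}⁺ = {K} — none reach the full schema.

(D, K), (H, Q), (K, Q)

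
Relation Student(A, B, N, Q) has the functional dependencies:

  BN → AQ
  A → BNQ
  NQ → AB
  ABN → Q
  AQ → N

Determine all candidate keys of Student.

{A}, {B, N}, {N, Q}

{A}⁺: A→BNQ adds B, N, Q → {A, B, N, Q}.
{B, N}⁺: BN→AQ adds A, Q → {A, B, N, Q}. Minimal: {N}⁺ = {N}; {B}⁺ = {B} — none reach the full schema.
{N, Q}⁺: NQ→AB adds A, B → {A, B, N, Q}. Minimal: {Q}⁺ = {Q}; {N}⁺ = {N} — none reach the full schema.
Any other superkey contains one of these as a subset, so there are no further candidate keys.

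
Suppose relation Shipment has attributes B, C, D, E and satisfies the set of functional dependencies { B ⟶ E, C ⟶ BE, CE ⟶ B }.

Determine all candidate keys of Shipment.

Attributes C, D never appear on any right-hand side, so every candidate key must contain {C, D}.
{C, D}⁺ = {B, C, D, E}, which is all of the schema, so {C, D} is the only candidate key.

(C, D)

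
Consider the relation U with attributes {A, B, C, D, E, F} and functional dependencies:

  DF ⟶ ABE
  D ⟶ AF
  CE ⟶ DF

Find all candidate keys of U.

{C, D}⁺: D→AF adds A, F; DF→ABE adds B, E → {A, B, C, D, E, F}. Minimal: {D}⁺ = {A, B, D, E, F}; {C}⁺ = {C} — none reach the full schema.
{C, E}⁺: CE→DF adds D, F; DF→ABE adds A, B → {A, B, C, D, E, F}. Minimal: {E}⁺ = {E}; {C}⁺ = {C} — none reach the full schema.

CD, CE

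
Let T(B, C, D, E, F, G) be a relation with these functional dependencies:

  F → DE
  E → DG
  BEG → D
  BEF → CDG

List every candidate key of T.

(B, F)

Attributes B, F never appear on any right-hand side, so every candidate key must contain {B, F}.
{B, F}⁺ = {B, C, D, E, F, G}, which is all of the schema, so {B, F} is the only candidate key.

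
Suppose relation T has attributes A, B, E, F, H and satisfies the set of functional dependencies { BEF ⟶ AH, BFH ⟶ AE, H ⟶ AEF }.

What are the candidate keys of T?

Attribute B never appears on the right-hand side of any dependency, so B must belong to every candidate key.
{B}⁺ = {B}, which is not all of the schema, so we must add further attributes.
{B, H}⁺: H→AEF adds A, E, F → {A, B, E, F, H}.
{B, E, F}⁺: BEF→AH adds A, H → {A, B, E, F, H}.

{B, H}; {B, E, F}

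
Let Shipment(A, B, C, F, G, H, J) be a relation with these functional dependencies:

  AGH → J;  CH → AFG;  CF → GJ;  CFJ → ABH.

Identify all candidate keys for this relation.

{C, F}⁺: CF→GJ adds G, J; CFJ→ABH adds A, B, H → {A, B, C, F, G, H, J}. Minimal: {F}⁺ = {F}; {C}⁺ = {C} — none reach the full schema.
{C, H}⁺: CH→AFG adds A, F, G; CF→GJ adds J; CFJ→ABH adds B → {A, B, C, F, G, H, J}. Minimal: {H}⁺ = {H}; {C}⁺ = {C} — none reach the full schema.

{C, F}, {C, H}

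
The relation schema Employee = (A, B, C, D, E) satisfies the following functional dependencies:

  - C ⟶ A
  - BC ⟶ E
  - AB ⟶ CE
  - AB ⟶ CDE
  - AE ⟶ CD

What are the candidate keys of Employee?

{A, B}, {B, C}

{A, B}⁺: AB→CE adds C, E; AB→CDE adds D → {A, B, C, D, E}.
{B, C}⁺: C→A adds A; BC→E adds E; AB→CDE adds D → {A, B, C, D, E}.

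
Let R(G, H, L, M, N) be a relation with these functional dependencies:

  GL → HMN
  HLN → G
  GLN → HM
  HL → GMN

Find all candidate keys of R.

GL, HL

{G, L}⁺: GL→HMN adds H, M, N → {G, H, L, M, N}.
{H, L}⁺: HL→GMN adds G, M, N → {G, H, L, M, N}.
Any other superkey contains one of these as a subset, so there are no further candidate keys.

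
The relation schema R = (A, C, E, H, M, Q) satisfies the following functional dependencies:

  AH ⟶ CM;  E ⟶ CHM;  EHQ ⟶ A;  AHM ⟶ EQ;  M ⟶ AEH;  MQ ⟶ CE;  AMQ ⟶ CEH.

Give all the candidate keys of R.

{E}⁺: E→CHM adds C, H, M; M→AEH adds A; AHM→EQ adds Q → {A, C, E, H, M, Q}.
{M}⁺: M→AEH adds A, E, H; AH→CM adds C; AHM→EQ adds Q → {A, C, E, H, M, Q}.
{A, H}⁺: AH→CM adds C, M; AHM→EQ adds E, Q → {A, C, E, H, M, Q}. Minimal: {H}⁺ = {H}; {A}⁺ = {A} — none reach the full schema.
Any other superkey contains one of these as a subset, so there are no further candidate keys.

(E); (M); (A, H)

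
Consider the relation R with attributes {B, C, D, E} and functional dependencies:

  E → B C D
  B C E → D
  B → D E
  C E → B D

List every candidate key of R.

{B}, {E}

{B}⁺: B→DE adds D, E; E→BCD adds C → {B, C, D, E}.
{E}⁺: E→BCD adds B, C, D → {B, C, D, E}.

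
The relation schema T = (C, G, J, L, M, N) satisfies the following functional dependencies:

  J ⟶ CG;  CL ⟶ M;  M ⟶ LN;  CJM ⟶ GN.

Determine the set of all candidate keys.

(J, L); (J, M)

Attribute J never appears on the right-hand side of any dependency, so J must belong to every candidate key.
{J}⁺ = {C, G, J}, which is not all of the schema, so we must add further attributes.
{J, L}⁺: J→CG adds C, G; CL→M adds M; M→LN adds N → {C, G, J, L, M, N}. Minimal: {L}⁺ = {L}; {J}⁺ = {C, G, J} — none reach the full schema.
{J, M}⁺: J→CG adds C, G; M→LN adds L, N → {C, G, J, L, M, N}. Minimal: {M}⁺ = {L, M, N}; {J}⁺ = {C, G, J} — none reach the full schema.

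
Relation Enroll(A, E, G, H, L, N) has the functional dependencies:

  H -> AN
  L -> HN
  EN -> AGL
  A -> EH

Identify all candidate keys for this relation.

{A}, {H}, {L}, {E, N}

{A}⁺: A→EH adds E, H; H→AN adds N; EN→AGL adds G, L → {A, E, G, H, L, N}.
{H}⁺: H→AN adds A, N; A→EH adds E; EN→AGL adds G, L → {A, E, G, H, L, N}.
{L}⁺: L→HN adds H, N; H→AN adds A; A→EH adds E; EN→AGL adds G → {A, E, G, H, L, N}.
{E, N}⁺: EN→AGL adds A, G, L; A→EH adds H → {A, E, G, H, L, N}. Minimal: {N}⁺ = {N}; {E}⁺ = {E} — none reach the full schema.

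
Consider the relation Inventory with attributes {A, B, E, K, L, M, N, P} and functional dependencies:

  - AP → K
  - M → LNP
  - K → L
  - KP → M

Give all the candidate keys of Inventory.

Attributes A, B, E never appear on any right-hand side, so every candidate key must contain {A, B, E}.
{A, B, E}⁺ = {A, B, E}, which is not all of the schema, so we must add further attributes.
{A, B, E, M}⁺: M→LNP adds L, N, P; AP→K adds K → {A, B, E, K, L, M, N, P}. Minimal: {B, E, M}⁺ = {B, E, L, M, N, P}; {A, E, M}⁺ = {A, E, K, L, M, N, P}; {A, B, M}⁺ = {A, B, K, L, M, N, P}; … — none reach the full schema.
{A, B, E, P}⁺: AP→K adds K; K→L adds L; KP→M adds M; M→LNP adds N → {A, B, E, K, L, M, N, P}. Minimal: {B, E, P}⁺ = {B, E, P}; {A, E, P}⁺ = {A, E, K, L, M, N, P}; {A, B, P}⁺ = {A, B, K, L, M, N, P}; … — none reach the full schema.

{A, B, E, M}, {A, B, E, P}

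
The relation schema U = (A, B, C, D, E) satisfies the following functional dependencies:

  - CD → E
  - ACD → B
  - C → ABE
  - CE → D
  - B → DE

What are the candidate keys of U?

Attribute C never appears on the right-hand side of any dependency, so C must belong to every candidate key.
{C}⁺ = {A, B, C, D, E}, which is all of the schema, so {C} is the only candidate key.

C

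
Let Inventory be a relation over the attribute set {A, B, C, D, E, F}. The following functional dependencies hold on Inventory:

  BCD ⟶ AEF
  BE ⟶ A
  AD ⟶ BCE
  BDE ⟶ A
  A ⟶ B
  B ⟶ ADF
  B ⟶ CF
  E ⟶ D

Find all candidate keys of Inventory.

{A}, {B}

{A}⁺: A→B adds B; B→ADF adds D, F; B→CF adds C; BCD→AEF adds E → {A, B, C, D, E, F}.
{B}⁺: B→ADF adds A, D, F; B→CF adds C; BCD→AEF adds E → {A, B, C, D, E, F}.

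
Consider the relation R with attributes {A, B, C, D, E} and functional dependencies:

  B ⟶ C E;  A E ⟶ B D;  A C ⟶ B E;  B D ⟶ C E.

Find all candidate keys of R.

Attribute A never appears on the right-hand side of any dependency, so A must belong to every candidate key.
{A}⁺ = {A}, which is not all of the schema, so we must add further attributes.
{A, B}⁺: B→CE adds C, E; AE→BD adds D → {A, B, C, D, E}. Minimal: {B}⁺ = {B, C, E}; {A}⁺ = {A} — none reach the full schema.
{A, C}⁺: AC→BE adds B, E; AE→BD adds D → {A, B, C, D, E}. Minimal: {C}⁺ = {C}; {A}⁺ = {A} — none reach the full schema.
{A, E}⁺: AE→BD adds B, D; BD→CE adds C → {A, B, C, D, E}. Minimal: {E}⁺ = {E}; {A}⁺ = {A} — none reach the full schema.
Any other superkey contains one of these as a subset, so there are no further candidate keys.

AB, AC, AE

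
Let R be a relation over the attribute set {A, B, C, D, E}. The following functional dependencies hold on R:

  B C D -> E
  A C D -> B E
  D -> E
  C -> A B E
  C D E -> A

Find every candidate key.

CD

Attributes C, D never appear on any right-hand side, so every candidate key must contain {C, D}.
{C, D}⁺ = {A, B, C, D, E}, which is all of the schema, so {C, D} is the only candidate key.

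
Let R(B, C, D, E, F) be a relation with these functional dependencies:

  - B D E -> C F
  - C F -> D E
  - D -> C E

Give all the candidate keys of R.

{B, D}, {B, C, F}

Attribute B never appears on the right-hand side of any dependency, so B must belong to every candidate key.
{B}⁺ = {B}, which is not all of the schema, so we must add further attributes.
{B, D}⁺: D→CE adds C, E; BDE→CF adds F → {B, C, D, E, F}. Minimal: {D}⁺ = {C, D, E}; {B}⁺ = {B} — none reach the full schema.
{B, C, F}⁺: CF→DE adds D, E → {B, C, D, E, F}. Minimal: {C, F}⁺ = {C, D, E, F}; {B, F}⁺ = {B, F}; {B, C}⁺ = {B, C} — none reach the full schema.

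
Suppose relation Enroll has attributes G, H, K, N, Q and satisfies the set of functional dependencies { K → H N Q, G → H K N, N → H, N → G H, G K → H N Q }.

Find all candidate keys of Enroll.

{G}, {K}, {N}

{G}⁺: G→HKN adds H, K, N; GK→HNQ adds Q → {G, H, K, N, Q}.
{K}⁺: K→HNQ adds H, N, Q; N→GH adds G → {G, H, K, N, Q}.
{N}⁺: N→H adds H; N→GH adds G; G→HKN adds K; GK→HNQ adds Q → {G, H, K, N, Q}.
Any other superkey contains one of these as a subset, so there are no further candidate keys.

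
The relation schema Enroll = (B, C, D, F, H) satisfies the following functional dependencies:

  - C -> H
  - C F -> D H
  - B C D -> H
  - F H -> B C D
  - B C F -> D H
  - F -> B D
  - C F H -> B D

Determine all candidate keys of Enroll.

{C, F}⁺: C→H adds H; CF→DH adds D; FH→BCD adds B → {B, C, D, F, H}.
{F, H}⁺: FH→BCD adds B, C, D → {B, C, D, F, H}.
Any other superkey contains one of these as a subset, so there are no further candidate keys.

(C, F); (F, H)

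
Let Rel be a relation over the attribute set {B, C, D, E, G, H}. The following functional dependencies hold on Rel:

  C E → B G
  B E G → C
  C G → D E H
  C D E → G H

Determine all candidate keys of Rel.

CE; CG; BEG

{C, E}⁺: CE→BG adds B, G; CG→DEH adds D, H → {B, C, D, E, G, H}. Minimal: {E}⁺ = {E}; {C}⁺ = {C} — none reach the full schema.
{C, G}⁺: CG→DEH adds D, E, H; CE→BG adds B → {B, C, D, E, G, H}. Minimal: {G}⁺ = {G}; {C}⁺ = {C} — none reach the full schema.
{B, E, G}⁺: BEG→C adds C; CG→DEH adds D, H → {B, C, D, E, G, H}. Minimal: {E, G}⁺ = {E, G}; {B, G}⁺ = {B, G}; {B, E}⁺ = {B, E} — none reach the full schema.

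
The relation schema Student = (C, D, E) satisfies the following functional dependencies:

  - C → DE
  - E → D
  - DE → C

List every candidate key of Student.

{C}⁺: C→DE adds D, E → {C, D, E}.
{E}⁺: E→D adds D; DE→C adds C → {C, D, E}.

(C); (E)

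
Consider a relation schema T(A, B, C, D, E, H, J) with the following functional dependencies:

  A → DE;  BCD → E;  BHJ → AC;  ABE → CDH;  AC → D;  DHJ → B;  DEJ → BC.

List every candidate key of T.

AJ, BHJ, DHJ

{A, J}⁺: A→DE adds D, E; DEJ→BC adds B, C; ABE→CDH adds H → {A, B, C, D, E, H, J}. Minimal: {J}⁺ = {J}; {A}⁺ = {A, D, E} — none reach the full schema.
{B, H, J}⁺: BHJ→AC adds A, C; AC→D adds D; A→DE adds E → {A, B, C, D, E, H, J}. Minimal: {H, J}⁺ = {H, J}; {B, J}⁺ = {B, J}; {B, H}⁺ = {B, H} — none reach the full schema.
{D, H, J}⁺: DHJ→B adds B; BHJ→AC adds A, C; A→DE adds E → {A, B, C, D, E, H, J}. Minimal: {H, J}⁺ = {H, J}; {D, J}⁺ = {D, J}; {D, H}⁺ = {D, H} — none reach the full schema.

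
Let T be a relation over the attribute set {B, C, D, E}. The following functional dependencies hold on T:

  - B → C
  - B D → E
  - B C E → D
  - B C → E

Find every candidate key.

{B}

{B}⁺: B→C adds C; BC→E adds E; BCE→D adds D → {B, C, D, E}.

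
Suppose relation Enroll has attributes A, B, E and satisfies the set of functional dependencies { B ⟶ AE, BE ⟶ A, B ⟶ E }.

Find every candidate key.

(B)

Attribute B never appears on the right-hand side of any dependency, so B must belong to every candidate key.
{B}⁺ = {A, B, E}, which is all of the schema, so {B} is the only candidate key.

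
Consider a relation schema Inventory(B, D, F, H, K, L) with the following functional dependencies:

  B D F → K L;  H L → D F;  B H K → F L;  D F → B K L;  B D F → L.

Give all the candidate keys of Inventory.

HL; BHK; DFH

Attribute H never appears on the right-hand side of any dependency, so H must belong to every candidate key.
{H}⁺ = {H}, which is not all of the schema, so we must add further attributes.
{H, L}⁺: HL→DF adds D, F; DF→BKL adds B, K → {B, D, F, H, K, L}.
{B, H, K}⁺: BHK→FL adds F, L; HL→DF adds D → {B, D, F, H, K, L}.
{D, F, H}⁺: DF→BKL adds B, K, L → {B, D, F, H, K, L}.
Any other superkey contains one of these as a subset, so there are no further candidate keys.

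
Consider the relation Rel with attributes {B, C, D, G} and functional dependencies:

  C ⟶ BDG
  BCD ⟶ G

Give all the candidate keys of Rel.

Attribute C never appears on the right-hand side of any dependency, so C must belong to every candidate key.
{C}⁺ = {B, C, D, G}, which is all of the schema, so {C} is the only candidate key.

C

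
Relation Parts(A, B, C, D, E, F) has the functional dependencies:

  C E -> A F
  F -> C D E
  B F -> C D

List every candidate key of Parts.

BF, BCE

Attribute B never appears on the right-hand side of any dependency, so B must belong to every candidate key.
{B}⁺ = {B}, which is not all of the schema, so we must add further attributes.
{B, F}⁺: F→CDE adds C, D, E; CE→AF adds A → {A, B, C, D, E, F}. Minimal: {F}⁺ = {A, C, D, E, F}; {B}⁺ = {B} — none reach the full schema.
{B, C, E}⁺: CE→AF adds A, F; F→CDE adds D → {A, B, C, D, E, F}. Minimal: {C, E}⁺ = {A, C, D, E, F}; {B, E}⁺ = {B, E}; {B, C}⁺ = {B, C} — none reach the full schema.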